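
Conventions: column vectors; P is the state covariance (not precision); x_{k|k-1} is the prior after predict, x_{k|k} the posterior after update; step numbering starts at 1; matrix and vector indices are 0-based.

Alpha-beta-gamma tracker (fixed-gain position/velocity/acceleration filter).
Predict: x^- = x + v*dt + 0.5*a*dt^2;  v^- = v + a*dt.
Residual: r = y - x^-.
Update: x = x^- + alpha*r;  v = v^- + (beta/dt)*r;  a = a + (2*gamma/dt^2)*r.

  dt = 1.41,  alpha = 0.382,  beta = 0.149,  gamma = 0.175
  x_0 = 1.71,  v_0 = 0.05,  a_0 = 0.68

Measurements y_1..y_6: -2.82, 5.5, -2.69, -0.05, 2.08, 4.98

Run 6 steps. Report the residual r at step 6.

resid = 6.9221

step 1: x_pred=2.4565  r=-5.2765  x^+=0.4408  v^+=0.4512  a^+=-0.2489
step 2: x_pred=0.8296  r=4.6704  x^+=2.6137  v^+=0.5938  a^+=0.5733
step 3: x_pred=4.0209  r=-6.7109  x^+=1.4573  v^+=0.6930  a^+=-0.6081
step 4: x_pred=1.8299  r=-1.8799  x^+=1.1118  v^+=-0.3631  a^+=-0.9391
step 5: x_pred=-0.3337  r=2.4137  x^+=0.5883  v^+=-1.4322  a^+=-0.5142
step 6: x_pred=-1.9421  r=6.9221  x^+=0.7021  v^+=-1.4256  a^+=0.7045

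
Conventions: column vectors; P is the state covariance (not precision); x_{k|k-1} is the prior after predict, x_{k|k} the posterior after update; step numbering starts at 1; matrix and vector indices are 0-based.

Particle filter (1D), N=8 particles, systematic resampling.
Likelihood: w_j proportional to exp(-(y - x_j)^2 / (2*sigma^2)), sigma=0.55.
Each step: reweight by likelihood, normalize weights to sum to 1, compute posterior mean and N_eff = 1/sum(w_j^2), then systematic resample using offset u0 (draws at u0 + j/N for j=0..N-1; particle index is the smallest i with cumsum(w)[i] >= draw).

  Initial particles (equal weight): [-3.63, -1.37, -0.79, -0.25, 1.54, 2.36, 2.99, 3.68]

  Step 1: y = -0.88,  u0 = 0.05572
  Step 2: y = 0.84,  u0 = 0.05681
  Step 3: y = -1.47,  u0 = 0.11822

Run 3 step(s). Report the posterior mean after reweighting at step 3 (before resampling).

post_mean = -0.4864

step 1: w=[0.0000, 0.3087, 0.4530, 0.2382, 0.0000, 0.0000, 0.0000, 0.0000]  mean=-0.8403  Neff=2.7989  idx=[1, 1, 1, 2, 2, 2, 3, 3]
step 2: w=[0.0010, 0.0010, 0.0010, 0.0388, 0.0388, 0.0388, 0.4403, 0.4403]  mean=-0.3162  Neff=2.5498  idx=[4, 6, 6, 6, 6, 7, 7, 7]
step 3: w=[0.4378, 0.0803, 0.0803, 0.0803, 0.0803, 0.0803, 0.0803, 0.0803]  mean=-0.4864  Neff=4.2224  idx=[0, 0, 0, 1, 3, 4, 6, 7]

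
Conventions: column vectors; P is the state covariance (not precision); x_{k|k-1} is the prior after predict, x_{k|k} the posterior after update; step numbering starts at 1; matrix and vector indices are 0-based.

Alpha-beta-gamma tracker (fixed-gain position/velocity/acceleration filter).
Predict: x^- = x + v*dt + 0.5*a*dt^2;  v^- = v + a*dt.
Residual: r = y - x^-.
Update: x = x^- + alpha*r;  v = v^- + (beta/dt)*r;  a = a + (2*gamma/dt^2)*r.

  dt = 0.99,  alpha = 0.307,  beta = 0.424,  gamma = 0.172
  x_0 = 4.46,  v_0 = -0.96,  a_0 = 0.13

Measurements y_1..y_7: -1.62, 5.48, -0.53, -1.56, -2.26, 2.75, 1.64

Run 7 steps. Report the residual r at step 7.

step 1: x_pred=3.5733  r=-5.1933  x^+=1.9790  v^+=-3.0555  a^+=-1.6928
step 2: x_pred=-1.8755  r=7.3555  x^+=0.3826  v^+=-1.5811  a^+=0.8889
step 3: x_pred=-0.7471  r=0.2171  x^+=-0.6804  v^+=-0.6081  a^+=0.9651
step 4: x_pred=-0.8095  r=-0.7505  x^+=-1.0399  v^+=0.0259  a^+=0.7017
step 5: x_pred=-0.6704  r=-1.5896  x^+=-1.1584  v^+=0.0398  a^+=0.1438
step 6: x_pred=-1.0486  r=3.7986  x^+=0.1176  v^+=1.8090  a^+=1.4770
step 7: x_pred=2.6323  r=-0.9923  x^+=2.3276  v^+=2.8462  a^+=1.1287

resid = -0.9923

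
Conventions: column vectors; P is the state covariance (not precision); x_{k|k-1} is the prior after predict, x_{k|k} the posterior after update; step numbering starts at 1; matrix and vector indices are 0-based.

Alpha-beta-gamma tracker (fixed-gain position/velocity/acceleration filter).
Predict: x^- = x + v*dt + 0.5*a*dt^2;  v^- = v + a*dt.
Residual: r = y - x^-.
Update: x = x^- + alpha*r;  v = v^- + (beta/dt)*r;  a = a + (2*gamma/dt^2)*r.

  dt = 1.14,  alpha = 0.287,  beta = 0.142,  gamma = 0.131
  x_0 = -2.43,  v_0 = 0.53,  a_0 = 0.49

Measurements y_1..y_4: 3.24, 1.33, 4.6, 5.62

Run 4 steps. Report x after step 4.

step 1: x_pred=-1.5074  r=4.7474  x^+=-0.1449  v^+=1.6799  a^+=1.4471
step 2: x_pred=2.7106  r=-1.3806  x^+=2.3143  v^+=3.1576  a^+=1.1688
step 3: x_pred=6.6735  r=-2.0735  x^+=6.0784  v^+=4.2318  a^+=0.7507
step 4: x_pred=11.3904  r=-5.7704  x^+=9.7343  v^+=4.3688  a^+=-0.4126

x_post = 9.7343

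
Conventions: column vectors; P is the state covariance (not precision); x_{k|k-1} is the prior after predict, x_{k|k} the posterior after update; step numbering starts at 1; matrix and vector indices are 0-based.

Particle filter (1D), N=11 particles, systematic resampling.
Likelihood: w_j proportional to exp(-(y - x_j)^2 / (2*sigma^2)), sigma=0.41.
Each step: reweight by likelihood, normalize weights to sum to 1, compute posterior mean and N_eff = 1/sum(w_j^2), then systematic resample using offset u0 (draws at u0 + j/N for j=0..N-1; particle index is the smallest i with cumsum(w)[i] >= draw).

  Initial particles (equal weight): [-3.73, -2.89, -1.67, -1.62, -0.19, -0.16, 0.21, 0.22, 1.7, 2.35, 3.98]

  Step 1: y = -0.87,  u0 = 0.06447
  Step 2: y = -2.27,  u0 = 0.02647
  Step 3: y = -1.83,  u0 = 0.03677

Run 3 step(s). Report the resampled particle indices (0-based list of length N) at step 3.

resampled_idx = [0, 1, 2, 3, 4, 5, 6, 7, 8, 9, 10]

step 1: w=[0.0000, 0.0000, 0.1707, 0.2150, 0.2895, 0.2557, 0.0357, 0.0334, 0.0000, 0.0000, 0.0000]  mean=-0.7144  Neff=4.4063  idx=[2, 2, 3, 3, 4, 4, 4, 5, 5, 5, 7]
step 2: w=[0.2732, 0.2732, 0.2268, 0.2268, 0.0000, 0.0000, 0.0000, 0.0000, 0.0000, 0.0000, 0.0000]  mean=-1.6473  Neff=3.9660  idx=[0, 0, 0, 1, 1, 1, 2, 2, 2, 3, 3]
step 3: w=[0.0932, 0.0932, 0.0932, 0.0932, 0.0932, 0.0932, 0.0882, 0.0882, 0.0882, 0.0882, 0.0882]  mean=-1.6480  Neff=10.9918  idx=[0, 1, 2, 3, 4, 5, 6, 7, 8, 9, 10]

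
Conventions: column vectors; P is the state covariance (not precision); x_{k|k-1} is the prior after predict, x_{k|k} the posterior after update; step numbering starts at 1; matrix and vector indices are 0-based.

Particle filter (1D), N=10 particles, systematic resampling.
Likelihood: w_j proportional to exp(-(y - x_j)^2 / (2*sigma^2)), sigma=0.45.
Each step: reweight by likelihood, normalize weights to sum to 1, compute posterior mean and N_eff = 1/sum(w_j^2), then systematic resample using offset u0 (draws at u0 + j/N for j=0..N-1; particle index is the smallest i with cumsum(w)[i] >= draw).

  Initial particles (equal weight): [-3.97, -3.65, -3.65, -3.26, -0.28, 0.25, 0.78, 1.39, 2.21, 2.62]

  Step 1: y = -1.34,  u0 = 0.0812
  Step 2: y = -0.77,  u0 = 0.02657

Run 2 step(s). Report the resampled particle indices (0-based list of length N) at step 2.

resampled_idx = [0, 1, 2, 2, 3, 4, 5, 6, 7, 8]

step 1: w=[0.0000, 0.0000, 0.0000, 0.0017, 0.9678, 0.0302, 0.0002, 0.0000, 0.0000, 0.0000]  mean=-0.2691  Neff=1.0666  idx=[4, 4, 4, 4, 4, 4, 4, 4, 4, 5]
step 2: w=[0.1094, 0.1094, 0.1094, 0.1094, 0.1094, 0.1094, 0.1094, 0.1094, 0.1094, 0.0152]  mean=-0.2720  Neff=9.2596  idx=[0, 1, 2, 2, 3, 4, 5, 6, 7, 8]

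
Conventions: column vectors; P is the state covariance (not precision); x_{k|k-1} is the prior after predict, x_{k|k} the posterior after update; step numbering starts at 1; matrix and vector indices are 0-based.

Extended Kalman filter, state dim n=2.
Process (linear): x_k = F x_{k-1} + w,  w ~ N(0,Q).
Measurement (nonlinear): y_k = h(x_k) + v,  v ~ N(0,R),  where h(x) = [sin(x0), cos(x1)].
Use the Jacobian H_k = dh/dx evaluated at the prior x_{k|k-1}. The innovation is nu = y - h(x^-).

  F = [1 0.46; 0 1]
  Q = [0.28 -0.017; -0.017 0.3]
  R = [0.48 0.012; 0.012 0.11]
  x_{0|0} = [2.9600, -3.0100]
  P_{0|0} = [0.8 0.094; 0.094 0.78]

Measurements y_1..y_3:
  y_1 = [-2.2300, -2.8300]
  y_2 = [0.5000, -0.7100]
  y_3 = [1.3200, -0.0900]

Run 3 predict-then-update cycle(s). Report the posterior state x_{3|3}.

step 1: x^-=[1.5754, -3.0100]  P^-=[1.3315 0.4358; 0.4358 1.0800]  H_jac=[-0.0046 0.0000; 0.0000 0.1312]  S=[0.4800 0.0117; 0.0117 0.1286]  K=[-0.0237 0.4468; -0.0312 1.1048]  nu=[-3.2300, -1.8386]  x^+=[0.8304, -4.9407]  P^+=[1.3058 0.3724; 0.3724 0.9234]
step 2: x^-=[-1.4423, -4.9407]  P^-=[2.1239 0.7802; 0.7802 1.2234]  H_jac=[0.1281 0.0000; 0.0000 -0.9741]  S=[0.5149 -0.0853; -0.0853 1.2707]  K=[0.4341 -0.5689; 0.0391 -0.9351]  nu=[1.4918, -0.9363]  x^+=[-0.2621, -4.0068]  P^+=[1.5734 0.0589; 0.0589 0.1051]
step 3: x^-=[-2.1052, -4.0068]  P^-=[1.9299 0.0903; 0.0903 0.4051]  H_jac=[-0.5093 0.0000; 0.0000 -0.7612]  S=[0.9807 0.0470; 0.0470 0.3447]  K=[-0.9993 -0.0631; -0.0040 -0.8940]  nu=[2.1806, 0.5585]  x^+=[-4.3195, -4.5149]  P^+=[0.9432 0.0249; 0.0249 0.1292]

x_post = [-4.3195, -4.5149]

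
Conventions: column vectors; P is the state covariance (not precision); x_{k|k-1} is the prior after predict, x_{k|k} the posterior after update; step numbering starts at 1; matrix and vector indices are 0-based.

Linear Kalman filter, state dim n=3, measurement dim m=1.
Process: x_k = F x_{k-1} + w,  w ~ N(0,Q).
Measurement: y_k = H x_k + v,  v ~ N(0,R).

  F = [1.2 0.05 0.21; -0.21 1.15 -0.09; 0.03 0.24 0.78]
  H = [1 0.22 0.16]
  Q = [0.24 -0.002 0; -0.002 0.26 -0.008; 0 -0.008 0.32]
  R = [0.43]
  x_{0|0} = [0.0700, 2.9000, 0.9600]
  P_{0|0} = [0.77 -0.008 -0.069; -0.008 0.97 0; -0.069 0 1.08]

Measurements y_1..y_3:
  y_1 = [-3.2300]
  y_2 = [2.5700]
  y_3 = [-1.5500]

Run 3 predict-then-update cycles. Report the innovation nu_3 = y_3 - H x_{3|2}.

step 1: x^-=[0.4306, 3.2339, 1.4469]  P^-=[1.3631 -0.1611 0.1489; -0.1611 1.5868 0.1907; 0.1489 0.1907 1.0303]  S=[1.8865]  K=[0.7164; 0.1158; 0.1886]  nu=[-4.6036]  x^+=[-2.8675, 2.7008, 0.5788]  P^+=[0.3949 -0.3176 -0.1059; -0.3176 1.5615 0.1495; -0.1059 0.1495 0.9632]
step 2: x^-=[-3.1844, 3.6560, 1.0137]  P^-=[0.7667 -0.4134 0.0123; -0.4134 2.4688 0.5064; 0.0123 0.5064 1.0427]  S=[1.2005]  K=[0.5645; 0.1755; 0.2420]  nu=[4.7879]  x^+=[-0.4817, 4.4964, 2.1725]  P^+=[0.3841 -0.5324 -0.1517; -0.5324 2.4318 0.4554; -0.1517 0.4554 0.9724]
step 3: x^-=[0.1030, 5.0765, 2.7592]  P^-=[0.7113 -0.5754 -0.0541; -0.5754 3.6580 1.0249; -0.0541 1.0249 1.2078]  S=[1.1509]  K=[0.5005; 0.3417; 0.3168]  nu=[-3.2113]  x^+=[-1.5043, 3.9792, 1.7418]  P^+=[0.4230 -0.7723 -0.2366; -0.7723 3.5236 0.9003; -0.2366 0.9003 1.0922]

innov = [-3.2113]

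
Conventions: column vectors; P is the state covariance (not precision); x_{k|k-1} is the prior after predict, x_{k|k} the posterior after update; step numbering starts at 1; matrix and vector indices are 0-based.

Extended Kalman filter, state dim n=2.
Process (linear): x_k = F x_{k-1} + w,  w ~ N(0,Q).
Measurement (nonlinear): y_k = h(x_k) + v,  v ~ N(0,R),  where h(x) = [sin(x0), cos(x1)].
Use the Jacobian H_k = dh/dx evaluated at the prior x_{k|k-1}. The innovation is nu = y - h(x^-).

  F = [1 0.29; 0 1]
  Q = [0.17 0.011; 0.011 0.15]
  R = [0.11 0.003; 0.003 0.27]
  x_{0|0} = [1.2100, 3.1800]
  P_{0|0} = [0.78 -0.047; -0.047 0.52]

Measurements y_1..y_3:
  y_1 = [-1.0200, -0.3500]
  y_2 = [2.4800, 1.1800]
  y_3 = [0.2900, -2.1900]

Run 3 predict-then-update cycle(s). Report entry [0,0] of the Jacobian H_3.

H_jac[0,0] = -0.6218

step 1: x^-=[2.1322, 3.1800]  P^-=[0.9665 0.1148; 0.1148 0.6700]  H_jac=[-0.5324 0.0000; 0.0000 0.0384]  S=[0.3839 0.0007; 0.0007 0.2710]  K=[-1.3402 0.0195; -0.1594 0.0953]  nu=[-1.8665, 0.6493]  x^+=[4.6464, 3.5393]  P^+=[0.2768 0.0324; 0.0324 0.6578]
step 2: x^-=[5.6728, 3.5393]  P^-=[0.5209 0.2342; 0.2342 0.8078]  H_jac=[0.8194 0.0000; 0.0000 0.3873]  S=[0.4598 0.0773; 0.0773 0.3912]  K=[0.9200 0.0500; 0.2925 0.7420]  nu=[3.0532, 2.1019]  x^+=[8.5868, 5.9922]  P^+=[0.1237 0.0420; 0.0420 0.5195]
step 3: x^-=[10.3245, 5.9922]  P^-=[0.3617 0.2036; 0.2036 0.6695]  H_jac=[-0.6218 0.0000; 0.0000 0.2869]  S=[0.2499 -0.0333; -0.0333 0.3251]  K=[-0.8884 0.0886; -0.4339 0.5464]  nu=[1.0732, -3.1480]  x^+=[9.0921, 3.8065]  P^+=[0.1567 0.0741; 0.0741 0.5096]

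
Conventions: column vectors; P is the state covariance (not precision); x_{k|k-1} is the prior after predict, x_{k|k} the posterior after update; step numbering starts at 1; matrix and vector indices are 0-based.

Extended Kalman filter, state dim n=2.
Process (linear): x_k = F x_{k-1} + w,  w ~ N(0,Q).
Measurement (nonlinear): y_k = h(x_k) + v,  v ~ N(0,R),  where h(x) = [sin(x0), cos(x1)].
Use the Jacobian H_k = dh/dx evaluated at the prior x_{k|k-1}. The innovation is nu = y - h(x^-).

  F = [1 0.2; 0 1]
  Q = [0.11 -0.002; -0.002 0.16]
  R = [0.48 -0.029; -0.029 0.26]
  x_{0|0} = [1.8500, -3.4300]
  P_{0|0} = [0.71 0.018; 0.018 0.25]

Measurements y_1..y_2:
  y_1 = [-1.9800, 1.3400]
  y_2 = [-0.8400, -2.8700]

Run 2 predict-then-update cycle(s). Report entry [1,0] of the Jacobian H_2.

H_jac[1,0] = 0.0000

step 1: x^-=[1.1640, -3.4300]  P^-=[0.8372 0.0660; 0.0660 0.4100]  H_jac=[0.3957 0.0000; 0.0000 -0.2844]  S=[0.6111 -0.0364; -0.0364 0.2932]  K=[0.5423 0.0034; 0.0192 -0.3954]  nu=[-2.8984, 2.2987]  x^+=[-0.4001, -4.3944]  P^+=[0.6576 0.0522; 0.0522 0.3634]
step 2: x^-=[-1.2790, -4.3944]  P^-=[0.8031 0.1229; 0.1229 0.5234]  H_jac=[0.2877 0.0000; 0.0000 -0.9499]  S=[0.5465 -0.0626; -0.0626 0.7322]  K=[0.4085 -0.1245; -0.0132 -0.6801]  nu=[0.1177, -2.5574]  x^+=[-0.9124, -2.6568]  P^+=[0.6941 0.0466; 0.0466 0.1857]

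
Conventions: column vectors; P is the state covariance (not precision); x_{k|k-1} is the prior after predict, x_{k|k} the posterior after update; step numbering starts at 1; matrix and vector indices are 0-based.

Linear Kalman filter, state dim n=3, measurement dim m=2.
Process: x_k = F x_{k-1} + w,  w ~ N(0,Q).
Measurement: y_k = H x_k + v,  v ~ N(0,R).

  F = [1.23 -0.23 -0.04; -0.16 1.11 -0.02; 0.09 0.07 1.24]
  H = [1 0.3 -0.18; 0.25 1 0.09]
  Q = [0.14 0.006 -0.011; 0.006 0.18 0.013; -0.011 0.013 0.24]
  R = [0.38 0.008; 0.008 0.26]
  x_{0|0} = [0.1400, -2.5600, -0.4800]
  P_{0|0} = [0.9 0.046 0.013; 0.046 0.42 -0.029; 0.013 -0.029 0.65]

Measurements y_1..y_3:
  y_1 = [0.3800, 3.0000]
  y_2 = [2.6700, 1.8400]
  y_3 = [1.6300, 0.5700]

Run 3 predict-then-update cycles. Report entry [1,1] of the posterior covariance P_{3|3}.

P_post[1,1] = 0.2678

step 1: x^-=[0.7802, -2.8544, -0.7618]  P^-=[1.4970 -0.2124 0.0808; -0.2124 0.7058 -0.0218; 0.0808 -0.0218 1.2472]  S=[1.8268 0.3524; 0.3524 0.9630]  K=[0.7992 -0.1169; -0.1384 0.7264; -0.1124 0.1560]  nu=[0.3190, 5.7279]  x^+=[0.3657, 1.2622, 0.0958]  P^+=[0.3829 -0.1390 0.2138; -0.1390 0.2336 -0.1230; 0.2138 -0.1230 1.2131]
step 2: x^-=[0.1557, 1.3406, 0.2400]  P^-=[0.7890 -0.3219 0.3191; -0.3219 0.5343 -0.2287; 0.3191 -0.2287 2.1341]  S=[1.0029 0.0343; 0.0343 0.6731]  K=[0.6391 -0.1750; -0.1423 0.6508; -0.1357 0.0711]  nu=[2.1553, 0.4389]  x^+=[1.4564, 1.3195, -0.0212]  P^+=[0.3664 -0.1691 0.4121; -0.1691 0.2352 -0.2758; 0.4121 -0.2758 2.1129]
step 3: x^-=[1.4887, 1.2320, 0.1971]  P^-=[0.7601 -0.3580 0.6164; -0.3580 0.5549 -0.5031; 0.6164 -0.5031 3.5349]  S=[0.9222 0.0271; 0.0271 0.6492]  K=[0.5933 -0.1981; -0.1287 0.6525; -0.1841 -0.0399]  nu=[-0.1928, -1.0519]  x^+=[1.5827, 0.5704, 0.2746]  P^+=[0.4164 -0.2149 0.7116; -0.2149 0.2678 -0.5049; 0.7116 -0.5049 3.5022]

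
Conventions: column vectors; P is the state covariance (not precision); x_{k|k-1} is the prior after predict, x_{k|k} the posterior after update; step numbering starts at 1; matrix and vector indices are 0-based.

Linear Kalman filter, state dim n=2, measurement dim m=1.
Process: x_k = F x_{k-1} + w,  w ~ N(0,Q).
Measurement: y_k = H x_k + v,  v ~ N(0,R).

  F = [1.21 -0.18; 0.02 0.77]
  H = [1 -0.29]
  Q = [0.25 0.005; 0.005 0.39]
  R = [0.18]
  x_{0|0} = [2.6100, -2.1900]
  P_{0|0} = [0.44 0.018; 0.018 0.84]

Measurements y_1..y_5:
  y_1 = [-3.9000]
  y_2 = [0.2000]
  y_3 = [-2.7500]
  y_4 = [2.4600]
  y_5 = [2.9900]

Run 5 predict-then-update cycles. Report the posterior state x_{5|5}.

x_post = [2.0911, -1.5499]

step 1: x^-=[3.5523, -1.6341]  P^-=[0.9136 -0.0841; -0.0841 0.8888]  S=[1.2171]  K=[0.7707; -0.2808]  nu=[-7.9262]  x^+=[-2.5561, 0.5919]  P^+=[0.1907 0.1794; 0.1794 0.7928]
step 2: x^-=[-3.1994, 0.4047]  P^-=[0.4768 0.0662; 0.0662 0.8656]  S=[0.6912]  K=[0.6620; -0.2674]  nu=[3.5168]  x^+=[-0.8712, -0.5358]  P^+=[0.1739 0.1886; 0.1886 0.8162]
step 3: x^-=[-0.9577, -0.4300]  P^-=[0.4488 0.0711; 0.0711 0.8798]  S=[0.6616]  K=[0.6473; -0.2782]  nu=[-1.9170]  x^+=[-2.1985, 0.1033]  P^+=[0.1717 0.1902; 0.1902 0.8286]
step 4: x^-=[-2.6788, 0.0356]  P^-=[0.4453 0.0709; 0.0709 0.8872]  S=[0.6588]  K=[0.6447; -0.2830]  nu=[5.1491]  x^+=[0.6410, -1.4215]  P^+=[0.1715 0.1911; 0.1911 0.8344]
step 5: x^-=[1.0315, -1.0817]  P^-=[0.4448 0.0708; 0.0708 0.8907]  S=[0.6587]  K=[0.6442; -0.2846]  nu=[1.6448]  x^+=[2.0911, -1.5499]  P^+=[0.1715 0.1916; 0.1916 0.8373]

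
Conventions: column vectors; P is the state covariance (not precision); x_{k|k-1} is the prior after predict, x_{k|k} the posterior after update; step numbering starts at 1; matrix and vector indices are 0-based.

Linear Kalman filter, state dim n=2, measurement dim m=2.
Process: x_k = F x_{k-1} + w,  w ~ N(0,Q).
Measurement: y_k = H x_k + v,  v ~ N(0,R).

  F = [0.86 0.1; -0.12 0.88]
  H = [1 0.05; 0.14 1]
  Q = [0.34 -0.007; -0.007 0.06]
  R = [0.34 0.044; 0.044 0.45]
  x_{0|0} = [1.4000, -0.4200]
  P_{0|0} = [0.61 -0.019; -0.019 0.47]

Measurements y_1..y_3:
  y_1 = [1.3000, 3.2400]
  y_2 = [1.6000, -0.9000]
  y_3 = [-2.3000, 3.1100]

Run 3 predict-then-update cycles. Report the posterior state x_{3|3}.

step 1: x^-=[1.1620, -0.5376]  P^-=[0.7926 -0.0427; -0.0427 0.4368]  S=[1.1294 0.1338; 0.1338 0.8903]  K=[0.7033 -0.0290; -0.0772 0.4954]  nu=[0.1649, 3.6149]  x^+=[1.1730, 1.2406]  P^+=[0.2386 -0.0155; -0.0155 0.2217]
step 2: x^-=[1.1328, 0.9510]  P^-=[0.5160 -0.0237; -0.0237 0.2384]  S=[0.8543 0.1043; 0.1043 0.6919]  K=[0.6053 -0.0211; -0.0563 0.3483]  nu=[0.4196, -2.0096]  x^+=[1.4291, 0.2275]  P^+=[0.2054 -0.0116; -0.0116 0.1559]
step 3: x^-=[1.2518, 0.0287]  P^-=[0.4915 -0.0231; -0.0231 0.1861]  S=[0.8297 0.0988; 0.0988 0.6393]  K=[0.5934 -0.0203; -0.0517 0.2941]  nu=[-3.5532, 2.9061]  x^+=[-0.9158, 1.0669]  P^+=[0.2014 -0.0112; -0.0112 0.1316]

x_post = [-0.9158, 1.0669]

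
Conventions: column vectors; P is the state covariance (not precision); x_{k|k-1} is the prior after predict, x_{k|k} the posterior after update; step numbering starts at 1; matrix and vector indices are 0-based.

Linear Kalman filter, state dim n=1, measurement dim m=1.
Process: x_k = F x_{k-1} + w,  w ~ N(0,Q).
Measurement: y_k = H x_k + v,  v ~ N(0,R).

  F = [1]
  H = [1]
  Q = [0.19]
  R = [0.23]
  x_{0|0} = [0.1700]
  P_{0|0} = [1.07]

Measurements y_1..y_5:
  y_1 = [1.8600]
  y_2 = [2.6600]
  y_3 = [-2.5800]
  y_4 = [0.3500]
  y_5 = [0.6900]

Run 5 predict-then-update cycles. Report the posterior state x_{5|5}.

x_post = [0.3854]

step 1: x^-=[0.1700]  P^-=[1.2600]  S=[1.4900]  K=[0.8456]  nu=[1.6900]  x^+=[1.5991]  P^+=[0.1945]
step 2: x^-=[1.5991]  P^-=[0.3845]  S=[0.6145]  K=[0.6257]  nu=[1.0609]  x^+=[2.2629]  P^+=[0.1439]
step 3: x^-=[2.2629]  P^-=[0.3339]  S=[0.5639]  K=[0.5921]  nu=[-4.8429]  x^+=[-0.6047]  P^+=[0.1362]
step 4: x^-=[-0.6047]  P^-=[0.3262]  S=[0.5562]  K=[0.5865]  nu=[0.9547]  x^+=[-0.0448]  P^+=[0.1349]
step 5: x^-=[-0.0448]  P^-=[0.3249]  S=[0.5549]  K=[0.5855]  nu=[0.7348]  x^+=[0.3854]  P^+=[0.1347]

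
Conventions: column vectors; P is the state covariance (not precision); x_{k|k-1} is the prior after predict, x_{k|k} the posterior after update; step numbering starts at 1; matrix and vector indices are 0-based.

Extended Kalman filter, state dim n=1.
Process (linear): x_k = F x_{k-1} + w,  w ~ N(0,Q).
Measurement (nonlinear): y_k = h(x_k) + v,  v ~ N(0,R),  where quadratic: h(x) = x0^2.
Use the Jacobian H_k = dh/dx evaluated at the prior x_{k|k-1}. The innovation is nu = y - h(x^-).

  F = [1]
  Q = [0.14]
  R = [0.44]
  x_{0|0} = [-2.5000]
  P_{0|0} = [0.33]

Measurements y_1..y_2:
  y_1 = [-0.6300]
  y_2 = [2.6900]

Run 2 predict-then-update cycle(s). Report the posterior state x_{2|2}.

step 1: x^-=[-2.5000]  P^-=[0.4700]  H_jac=[-5.0000]  S=[12.1900]  K=[-0.1928]  nu=[-6.8800]  x^+=[-1.1737]  P^+=[0.0170]
step 2: x^-=[-1.1737]  P^-=[0.1570]  H_jac=[-2.3473]  S=[1.3049]  K=[-0.2824]  nu=[1.3125]  x^+=[-1.5443]  P^+=[0.0529]

x_post = [-1.5443]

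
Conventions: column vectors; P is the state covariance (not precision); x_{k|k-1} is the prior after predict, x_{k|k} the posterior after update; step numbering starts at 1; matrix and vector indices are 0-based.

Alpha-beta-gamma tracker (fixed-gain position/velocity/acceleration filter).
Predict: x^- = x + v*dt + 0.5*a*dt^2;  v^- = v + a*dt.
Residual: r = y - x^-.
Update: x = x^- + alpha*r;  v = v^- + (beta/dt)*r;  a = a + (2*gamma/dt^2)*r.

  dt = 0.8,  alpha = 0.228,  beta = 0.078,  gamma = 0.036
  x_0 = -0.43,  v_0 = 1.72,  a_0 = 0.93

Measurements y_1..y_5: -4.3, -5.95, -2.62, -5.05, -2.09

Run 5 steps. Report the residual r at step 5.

step 1: x_pred=1.2436  r=-5.5436  x^+=-0.0203  v^+=1.9235  a^+=0.3063
step 2: x_pred=1.6165  r=-7.5665  x^+=-0.1087  v^+=1.4308  a^+=-0.5449
step 3: x_pred=0.8616  r=-3.4816  x^+=0.0678  v^+=0.6555  a^+=-0.9366
step 4: x_pred=0.2925  r=-5.3425  x^+=-0.9256  v^+=-0.6147  a^+=-1.5376
step 5: x_pred=-1.9094  r=-0.1806  x^+=-1.9505  v^+=-1.8624  a^+=-1.5579

resid = -0.1806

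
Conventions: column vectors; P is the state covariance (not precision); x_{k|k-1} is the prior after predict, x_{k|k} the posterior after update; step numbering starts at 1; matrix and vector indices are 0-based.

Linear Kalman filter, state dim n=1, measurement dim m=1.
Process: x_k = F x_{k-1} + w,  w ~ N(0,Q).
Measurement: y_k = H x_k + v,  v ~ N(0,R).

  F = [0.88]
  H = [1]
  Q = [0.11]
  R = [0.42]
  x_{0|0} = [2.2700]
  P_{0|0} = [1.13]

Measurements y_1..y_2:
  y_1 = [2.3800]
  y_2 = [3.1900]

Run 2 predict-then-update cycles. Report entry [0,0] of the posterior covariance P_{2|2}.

step 1: x^-=[1.9976]  P^-=[0.9851]  S=[1.4051]  K=[0.7011]  nu=[0.3824]  x^+=[2.2657]  P^+=[0.2945]
step 2: x^-=[1.9938]  P^-=[0.3380]  S=[0.7580]  K=[0.4459]  nu=[1.1962]  x^+=[2.5272]  P^+=[0.1873]

P_post[0,0] = 0.1873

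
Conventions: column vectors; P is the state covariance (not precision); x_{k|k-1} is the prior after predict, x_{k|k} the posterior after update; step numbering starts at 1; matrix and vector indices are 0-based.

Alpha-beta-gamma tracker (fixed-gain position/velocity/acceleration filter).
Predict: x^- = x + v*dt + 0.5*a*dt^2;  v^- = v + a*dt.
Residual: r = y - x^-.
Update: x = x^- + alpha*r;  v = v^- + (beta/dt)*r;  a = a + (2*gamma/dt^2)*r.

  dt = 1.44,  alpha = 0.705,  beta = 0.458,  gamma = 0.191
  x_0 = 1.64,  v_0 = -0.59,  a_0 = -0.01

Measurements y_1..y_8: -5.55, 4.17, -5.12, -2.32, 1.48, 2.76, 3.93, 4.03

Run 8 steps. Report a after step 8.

step 1: x_pred=0.7800  r=-6.3300  x^+=-3.6826  v^+=-2.6177  a^+=-1.1761
step 2: x_pred=-8.6715  r=12.8415  x^+=0.3817  v^+=-0.2270  a^+=1.1896
step 3: x_pred=1.2882  r=-6.4082  x^+=-3.2296  v^+=-0.5522  a^+=0.0090
step 4: x_pred=-4.0154  r=1.6954  x^+=-2.8201  v^+=0.0000  a^+=0.3214
step 5: x_pred=-2.4869  r=3.9669  x^+=0.3098  v^+=1.7245  a^+=1.0521
step 6: x_pred=3.8839  r=-1.1239  x^+=3.0915  v^+=2.8821  a^+=0.8451
step 7: x_pred=8.1180  r=-4.1880  x^+=5.1655  v^+=2.7670  a^+=0.0736
step 8: x_pred=9.2263  r=-5.1963  x^+=5.5629  v^+=1.2203  a^+=-0.8837

a_post = -0.8837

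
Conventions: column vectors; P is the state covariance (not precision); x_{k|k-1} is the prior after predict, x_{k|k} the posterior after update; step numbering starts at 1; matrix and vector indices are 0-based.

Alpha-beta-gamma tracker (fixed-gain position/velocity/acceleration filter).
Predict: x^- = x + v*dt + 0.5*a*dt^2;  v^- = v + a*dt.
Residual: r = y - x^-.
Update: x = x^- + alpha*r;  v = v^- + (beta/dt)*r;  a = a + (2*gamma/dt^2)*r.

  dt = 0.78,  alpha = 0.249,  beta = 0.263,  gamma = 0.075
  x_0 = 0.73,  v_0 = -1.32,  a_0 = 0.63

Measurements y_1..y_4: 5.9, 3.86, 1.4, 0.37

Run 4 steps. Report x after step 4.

x_post = 6.1202

step 1: x_pred=-0.1080  r=6.0080  x^+=1.3880  v^+=1.1972  a^+=2.1113
step 2: x_pred=2.9641  r=0.8959  x^+=3.1871  v^+=3.1460  a^+=2.3321
step 3: x_pred=6.3505  r=-4.9505  x^+=5.1178  v^+=3.2959  a^+=1.1116
step 4: x_pred=8.0268  r=-7.6568  x^+=6.1202  v^+=1.5813  a^+=-0.7762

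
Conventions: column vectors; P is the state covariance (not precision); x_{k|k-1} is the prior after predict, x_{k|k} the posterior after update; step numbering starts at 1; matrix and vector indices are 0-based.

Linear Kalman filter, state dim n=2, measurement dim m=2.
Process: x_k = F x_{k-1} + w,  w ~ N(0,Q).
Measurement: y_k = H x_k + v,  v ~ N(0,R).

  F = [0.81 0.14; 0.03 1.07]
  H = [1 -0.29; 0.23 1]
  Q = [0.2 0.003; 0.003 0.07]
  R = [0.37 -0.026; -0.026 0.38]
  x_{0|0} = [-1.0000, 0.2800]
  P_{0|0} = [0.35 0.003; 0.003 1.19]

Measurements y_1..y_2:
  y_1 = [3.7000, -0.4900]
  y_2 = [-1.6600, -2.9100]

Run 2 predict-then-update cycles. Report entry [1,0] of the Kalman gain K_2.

step 1: x^-=[-0.7708, 0.2696]  P^-=[0.4536 0.1924; 0.1924 1.4329]  S=[0.8326 -0.1577; -0.1577 1.9254]  K=[0.5150 0.1963; -0.1247 0.7570]  nu=[4.5490, -0.5823]  x^+=[1.4578, -0.7385]  P^+=[0.1905 0.0174; 0.0174 0.2869]
step 2: x^-=[1.0774, -0.7464]  P^-=[0.3346 0.0657; 0.0657 0.3998]  S=[0.7000 -0.0036; -0.0036 0.8277]  K=[0.4516 0.1744; -0.0691 0.5009]  nu=[-2.9539, -2.4114]  x^+=[-0.6770, -1.7503]  P^+=[0.1672 0.0161; 0.0161 0.1885]

K[1,0] = -0.0691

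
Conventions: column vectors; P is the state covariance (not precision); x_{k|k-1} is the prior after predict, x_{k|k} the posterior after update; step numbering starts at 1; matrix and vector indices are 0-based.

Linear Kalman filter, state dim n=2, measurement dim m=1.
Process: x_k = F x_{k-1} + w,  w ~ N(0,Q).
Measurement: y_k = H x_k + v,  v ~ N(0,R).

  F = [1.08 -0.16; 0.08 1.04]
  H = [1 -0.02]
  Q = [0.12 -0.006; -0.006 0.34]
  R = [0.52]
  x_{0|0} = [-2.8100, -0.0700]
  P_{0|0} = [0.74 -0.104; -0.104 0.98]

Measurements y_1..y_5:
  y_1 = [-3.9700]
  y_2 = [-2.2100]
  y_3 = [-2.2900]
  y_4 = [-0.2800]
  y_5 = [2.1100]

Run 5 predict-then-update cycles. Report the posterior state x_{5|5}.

x_post = [0.5039, -5.1616]

step 1: x^-=[-3.0236, -0.2976]  P^-=[1.0442 -0.2206; -0.2206 1.3874]  S=[1.5735]  K=[0.6664; -0.1578]  nu=[-0.9524]  x^+=[-3.6582, -0.1473]  P^+=[0.3454 -0.0551; -0.0551 1.3482]
step 2: x^-=[-3.9273, -0.4458]  P^-=[0.5765 -0.2617; -0.2617 1.7912]  S=[1.1076]  K=[0.5252; -0.2686]  nu=[1.7084]  x^+=[-3.0301, -0.9047]  P^+=[0.2710 -0.1054; -0.1054 1.7113]
step 3: x^-=[-3.1278, -1.1833]  P^-=[0.5163 -0.3844; -0.3844 2.1752]  S=[1.0526]  K=[0.4978; -0.4066]  nu=[0.8141]  x^+=[-2.7225, -1.5143]  P^+=[0.2554 -0.1714; -0.1714 2.0012]
step 4: x^-=[-2.6980, -1.7927]  P^-=[0.5284 -0.5072; -0.5072 2.4776]  S=[1.0697]  K=[0.5035; -0.5205]  nu=[2.3821]  x^+=[-1.4987, -3.0326]  P^+=[0.2573 -0.2269; -0.2269 2.1878]
step 5: x^-=[-1.1333, -3.2738]  P^-=[0.5545 -0.5998; -0.5998 2.6702]  S=[1.0996]  K=[0.5152; -0.5940]  nu=[3.1778]  x^+=[0.5039, -5.1616]  P^+=[0.2626 -0.2633; -0.2633 2.2822]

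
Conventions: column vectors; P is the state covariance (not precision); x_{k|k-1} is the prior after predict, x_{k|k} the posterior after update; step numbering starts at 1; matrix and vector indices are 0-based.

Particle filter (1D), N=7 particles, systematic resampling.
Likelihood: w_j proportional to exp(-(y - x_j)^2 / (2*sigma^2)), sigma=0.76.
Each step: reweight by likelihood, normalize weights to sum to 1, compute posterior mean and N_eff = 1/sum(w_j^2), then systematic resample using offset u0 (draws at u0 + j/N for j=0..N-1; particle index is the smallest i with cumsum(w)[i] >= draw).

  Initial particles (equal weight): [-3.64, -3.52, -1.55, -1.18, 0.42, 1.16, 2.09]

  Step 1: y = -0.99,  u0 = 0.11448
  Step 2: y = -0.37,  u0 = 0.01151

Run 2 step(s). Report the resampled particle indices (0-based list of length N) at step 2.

resampled_idx = [0, 1, 2, 3, 4, 5, 6]

step 1: w=[0.0012, 0.0020, 0.3939, 0.5009, 0.0924, 0.0095, 0.0001]  mean=-1.1629  Neff=2.4116  idx=[2, 2, 3, 3, 3, 3, 4]
step 2: w=[0.0869, 0.0869, 0.1643, 0.1643, 0.1643, 0.1643, 0.1689]  mean=-0.9740  Neff=6.5942  idx=[0, 1, 2, 3, 4, 5, 6]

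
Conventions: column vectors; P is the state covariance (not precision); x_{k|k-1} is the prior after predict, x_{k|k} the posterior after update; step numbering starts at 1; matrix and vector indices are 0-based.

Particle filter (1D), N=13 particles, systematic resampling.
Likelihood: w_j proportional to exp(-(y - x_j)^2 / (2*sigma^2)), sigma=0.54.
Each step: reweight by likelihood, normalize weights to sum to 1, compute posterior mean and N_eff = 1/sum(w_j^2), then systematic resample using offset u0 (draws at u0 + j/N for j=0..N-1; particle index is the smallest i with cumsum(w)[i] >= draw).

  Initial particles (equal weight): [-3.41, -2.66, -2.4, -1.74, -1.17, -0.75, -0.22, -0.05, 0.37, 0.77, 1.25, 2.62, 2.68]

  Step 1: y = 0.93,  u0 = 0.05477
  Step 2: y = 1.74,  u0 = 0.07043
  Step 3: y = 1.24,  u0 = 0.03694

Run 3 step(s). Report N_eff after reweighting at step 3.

N_eff = 12.7387

step 1: w=[0.0000, 0.0000, 0.0000, 0.0000, 0.0002, 0.0029, 0.0384, 0.0714, 0.2165, 0.3548, 0.3110, 0.0028, 0.0019]  mean=0.7401  Neff=3.6219  idx=[7, 8, 8, 8, 9, 9, 9, 9, 9, 10, 10, 10, 10]
step 2: w=[0.0011, 0.0106, 0.0106, 0.0106, 0.0528, 0.0528, 0.0528, 0.0528, 0.0528, 0.1757, 0.1757, 0.1757, 0.1757]  mean=1.0937  Neff=7.2566  idx=[4, 6, 7, 9, 9, 9, 10, 10, 11, 11, 12, 12, 12]
step 3: w=[0.0568, 0.0568, 0.0568, 0.0830, 0.0830, 0.0830, 0.0830, 0.0830, 0.0830, 0.0830, 0.0830, 0.0830, 0.0830]  mean=1.1682  Neff=12.7387  idx=[0, 2, 3, 4, 5, 6, 6, 7, 8, 9, 10, 11, 12]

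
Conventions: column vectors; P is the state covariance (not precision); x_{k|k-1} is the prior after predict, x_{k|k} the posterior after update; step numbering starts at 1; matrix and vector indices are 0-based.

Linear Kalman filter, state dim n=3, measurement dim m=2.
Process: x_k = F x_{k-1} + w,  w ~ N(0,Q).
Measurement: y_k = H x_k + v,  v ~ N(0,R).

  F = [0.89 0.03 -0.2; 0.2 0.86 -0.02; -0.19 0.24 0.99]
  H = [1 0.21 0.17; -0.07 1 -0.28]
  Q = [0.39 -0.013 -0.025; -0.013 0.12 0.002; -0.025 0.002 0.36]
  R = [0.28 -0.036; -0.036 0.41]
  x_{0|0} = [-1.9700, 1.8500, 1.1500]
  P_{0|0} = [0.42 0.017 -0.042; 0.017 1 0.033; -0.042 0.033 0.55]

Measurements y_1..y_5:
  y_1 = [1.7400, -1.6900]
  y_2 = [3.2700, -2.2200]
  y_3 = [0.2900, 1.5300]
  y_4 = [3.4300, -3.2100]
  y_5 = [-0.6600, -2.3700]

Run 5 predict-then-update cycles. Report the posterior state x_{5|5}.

x_post = [-0.6564, -0.4378, 3.8250]

step 1: x^-=[-1.9278, 1.1740, 1.9568]  P^-=[0.7610 0.0996 -0.2334; 0.0996 0.8817 0.1991; -0.2334 0.1991 1.0017]  S=[1.0856 0.2366; 0.2366 1.2394]  K=[0.6930 -0.0422; 0.1560 0.6310; -0.0085 -0.0509]  nu=[3.0886, -2.4510]  x^+=[0.3159, 0.1090, 2.0552]  P^+=[0.2514 -0.0866 -0.2214; -0.0866 0.3152 0.2435; -0.2214 0.2435 0.9983]
step 2: x^-=[-0.1266, 0.1158, 2.0008]  P^-=[0.7006 -0.0522 -0.4888; -0.0522 0.3272 0.2092; -0.4888 0.2092 1.5725]  S=[0.8673 0.0234; 0.0234 0.7349]  K=[0.6986 0.0263; 0.0501 0.3689; -0.1977 -0.2617]  nu=[3.0322, -1.7845]  x^+=[1.9448, -0.3904, 1.8683]  P^+=[0.2759 -0.0957 -0.3596; -0.0957 0.2241 0.2907; -0.3596 0.2907 1.4859]
step 3: x^-=[1.3455, 0.0158, 1.3864]  P^-=[0.7876 -0.0554 -0.7200; -0.0554 0.2573 0.1930; -0.7200 0.1930 2.1213]  S=[0.8860 0.0390; 0.0390 0.7090]  K=[0.7338 0.0881; 0.0227 0.2910; -0.3389 -0.4759]  nu=[-1.2945, 1.9965]  x^+=[0.5715, 0.5674, 0.8749]  P^+=[0.3000 -0.0967 -0.4551; -0.0967 0.1963 0.3022; -0.4551 0.3022 1.8464]
step 4: x^-=[0.3507, 0.5848, 0.8938]  P^-=[0.8549 -0.0476 -0.8838; -0.0476 0.2379 0.1697; -0.8838 0.1697 2.5154]  S=[0.9097 0.0643; 0.0643 0.7263]  K=[0.7547 0.1259; 0.0155 0.2654; -0.4189 -0.6138]  nu=[2.8046, -3.5200]  x^+=[2.0240, -0.3057, 1.8793]  P^+=[0.3130 -0.0956 -0.5069; -0.0956 0.1860 0.3017; -0.5069 0.3017 2.0491]
step 5: x^-=[1.4163, 0.1043, 1.4026]  P^-=[0.8918 -0.0408 -0.9736; -0.0408 0.2317 0.1521; -0.9736 0.1521 2.7331]  S=[0.9237 0.0811; 0.0811 0.7428]  K=[0.7643 0.1447; 0.0140 0.2570; -0.4564 -0.6840]  nu=[-2.3367, -1.9824]  x^+=[-0.6564, -0.4378, 3.8250]  P^+=[0.3187 -0.0943 -0.5302; -0.0943 0.1819 0.2988; -0.5302 0.2988 2.1426]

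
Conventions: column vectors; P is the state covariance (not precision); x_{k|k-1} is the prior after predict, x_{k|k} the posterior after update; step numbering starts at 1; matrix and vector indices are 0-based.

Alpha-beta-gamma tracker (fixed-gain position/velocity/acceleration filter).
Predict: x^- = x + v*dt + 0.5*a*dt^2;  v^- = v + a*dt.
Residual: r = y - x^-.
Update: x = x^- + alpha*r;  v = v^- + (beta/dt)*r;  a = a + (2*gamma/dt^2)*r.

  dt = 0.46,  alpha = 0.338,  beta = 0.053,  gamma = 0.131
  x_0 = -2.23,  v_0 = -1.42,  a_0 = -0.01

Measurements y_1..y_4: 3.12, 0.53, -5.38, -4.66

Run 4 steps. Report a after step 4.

step 1: x_pred=-2.8843  r=6.0043  x^+=-0.8548  v^+=-0.7328  a^+=7.4244
step 2: x_pred=-0.4064  r=0.9364  x^+=-0.0899  v^+=2.7903  a^+=8.5838
step 3: x_pred=2.1018  r=-7.4818  x^+=-0.4270  v^+=5.8768  a^+=-0.6800
step 4: x_pred=2.2044  r=-6.8644  x^+=-0.1158  v^+=4.7731  a^+=-9.1794

a_post = -9.1794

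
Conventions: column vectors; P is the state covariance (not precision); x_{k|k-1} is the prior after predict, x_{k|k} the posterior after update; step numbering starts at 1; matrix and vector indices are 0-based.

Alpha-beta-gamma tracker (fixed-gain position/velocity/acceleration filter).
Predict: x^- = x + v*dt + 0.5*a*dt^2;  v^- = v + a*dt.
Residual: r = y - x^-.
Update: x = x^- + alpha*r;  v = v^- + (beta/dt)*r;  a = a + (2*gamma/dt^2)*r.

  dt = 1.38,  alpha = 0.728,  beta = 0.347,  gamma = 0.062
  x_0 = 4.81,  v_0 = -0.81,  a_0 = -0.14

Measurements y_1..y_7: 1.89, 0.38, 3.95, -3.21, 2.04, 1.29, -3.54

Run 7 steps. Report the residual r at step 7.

step 1: x_pred=3.5589  r=-1.6689  x^+=2.3439  v^+=-1.4228  a^+=-0.2487
step 2: x_pred=0.1436  r=0.2364  x^+=0.3157  v^+=-1.7066  a^+=-0.2333
step 3: x_pred=-2.2615  r=6.2115  x^+=2.2605  v^+=-0.4666  a^+=0.1712
step 4: x_pred=1.7795  r=-4.9895  x^+=-1.8528  v^+=-1.4850  a^+=-0.1537
step 5: x_pred=-4.0485  r=6.0885  x^+=0.3839  v^+=-0.1662  a^+=0.2427
step 6: x_pred=0.3857  r=0.9043  x^+=1.0440  v^+=0.3962  a^+=0.3016
step 7: x_pred=1.8779  r=-5.4179  x^+=-2.0663  v^+=-0.5500  a^+=-0.0512

resid = -5.4179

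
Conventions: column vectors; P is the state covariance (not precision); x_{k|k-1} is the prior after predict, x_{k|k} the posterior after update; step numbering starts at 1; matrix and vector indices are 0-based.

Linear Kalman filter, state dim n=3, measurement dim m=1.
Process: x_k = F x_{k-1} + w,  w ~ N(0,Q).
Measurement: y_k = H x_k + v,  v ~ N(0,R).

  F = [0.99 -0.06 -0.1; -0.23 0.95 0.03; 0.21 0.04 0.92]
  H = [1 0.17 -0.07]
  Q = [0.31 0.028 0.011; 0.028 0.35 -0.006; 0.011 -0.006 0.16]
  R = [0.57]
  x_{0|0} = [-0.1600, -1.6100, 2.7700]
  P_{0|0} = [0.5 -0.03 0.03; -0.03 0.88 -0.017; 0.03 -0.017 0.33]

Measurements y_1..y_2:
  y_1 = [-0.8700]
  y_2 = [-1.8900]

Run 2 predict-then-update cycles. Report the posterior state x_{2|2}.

step 1: x^-=[-0.3388, -1.4096, 2.4504]  P^-=[0.8039 -0.1624 0.1094; -0.1624 1.1827 -0.0143; 0.1094 -0.0143 0.4726]  S=[1.3402]  K=[0.5735; 0.0296; 0.0551]  nu=[-0.1200]  x^+=[-0.4076, -1.4132, 2.4438]  P^+=[0.3631 -0.1851 0.0670; -0.1851 1.1815 -0.0165; 0.0670 -0.0165 0.4685]
step 2: x^-=[-0.5632, -1.1754, 2.1062]  P^-=[0.6833 -0.2950 0.0962; -0.2950 1.5150 -0.0292; 0.0962 -0.0292 0.5960]  S=[1.1870]  K=[0.5278; -0.0298; 0.0417]  nu=[-0.9796]  x^+=[-1.0802, -1.1462, 2.0653]  P^+=[0.3527 -0.2763 0.0700; -0.2763 1.5139 -0.0277; 0.0700 -0.0277 0.5940]

x_post = [-1.0802, -1.1462, 2.0653]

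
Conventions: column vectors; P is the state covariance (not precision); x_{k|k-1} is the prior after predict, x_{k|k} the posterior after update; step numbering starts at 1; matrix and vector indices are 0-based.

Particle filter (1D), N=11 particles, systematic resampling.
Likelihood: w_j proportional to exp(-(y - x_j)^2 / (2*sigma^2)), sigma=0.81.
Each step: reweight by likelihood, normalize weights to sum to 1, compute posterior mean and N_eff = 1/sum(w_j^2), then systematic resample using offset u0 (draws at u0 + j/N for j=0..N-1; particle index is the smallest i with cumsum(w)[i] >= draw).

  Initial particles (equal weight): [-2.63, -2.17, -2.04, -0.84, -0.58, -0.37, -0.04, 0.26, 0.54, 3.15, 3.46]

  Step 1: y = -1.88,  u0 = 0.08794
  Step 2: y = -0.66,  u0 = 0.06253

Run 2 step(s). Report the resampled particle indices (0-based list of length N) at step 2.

resampled_idx = [2, 4, 6, 7, 7, 8, 8, 8, 9, 9, 10]

step 1: w=[0.1820, 0.2621, 0.2741, 0.1226, 0.0771, 0.0492, 0.0212, 0.0085, 0.0032, 0.0000, 0.0000]  mean=-1.7695  Neff=4.9780  idx=[0, 0, 1, 1, 2, 2, 2, 3, 3, 4, 8]
step 2: w=[0.0117, 0.0117, 0.0396, 0.0396, 0.0528, 0.0528, 0.0528, 0.2198, 0.2198, 0.2242, 0.0752]  mean=-1.0153  Neff=6.0859  idx=[2, 4, 6, 7, 7, 8, 8, 8, 9, 9, 10]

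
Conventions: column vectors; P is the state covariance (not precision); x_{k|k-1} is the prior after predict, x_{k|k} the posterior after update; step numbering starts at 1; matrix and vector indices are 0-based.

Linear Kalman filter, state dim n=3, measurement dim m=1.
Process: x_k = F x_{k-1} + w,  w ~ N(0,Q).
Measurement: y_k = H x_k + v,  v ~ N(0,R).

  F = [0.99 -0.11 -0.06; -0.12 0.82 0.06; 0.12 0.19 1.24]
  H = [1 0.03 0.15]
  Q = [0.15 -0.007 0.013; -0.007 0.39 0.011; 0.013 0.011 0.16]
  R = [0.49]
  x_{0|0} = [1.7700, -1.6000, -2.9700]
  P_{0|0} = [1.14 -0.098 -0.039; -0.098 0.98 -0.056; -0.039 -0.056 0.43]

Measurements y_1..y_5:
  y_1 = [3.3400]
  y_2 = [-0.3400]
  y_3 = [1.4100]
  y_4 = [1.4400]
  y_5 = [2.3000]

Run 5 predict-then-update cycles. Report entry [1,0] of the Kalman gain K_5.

K[1,0] = -0.2724

step 1: x^-=[2.1065, -1.7026, -3.7744]  P^-=[1.3060 -0.3127 0.0395; -0.3127 1.0813 0.1198; 0.0395 0.1198 0.8305]  S=[1.8098]  K=[0.7197; -0.1449; 0.0926]  nu=[1.8507]  x^+=[3.4385, -1.9708, -3.6029]  P^+=[0.3685 -0.1239 -0.0812; -0.1239 1.0432 0.1441; -0.0812 0.1441 0.8150]
step 2: x^-=[3.8371, -2.2449, -4.4295]  P^-=[0.5653 -0.2635 -0.1677; -0.2635 1.1395 0.3791; -0.1677 0.3791 1.4941]  S=[1.0272]  K=[0.5181; -0.1679; 0.0660]  nu=[-3.4453]  x^+=[2.0519, -1.6665, -4.6569]  P^+=[0.2895 -0.1742 -0.2028; -0.1742 1.1105 0.3905; -0.2028 0.3905 1.4897]
step 3: x^-=[2.4942, -1.8922, -5.8450]  P^-=[0.5198 -0.3259 -0.4223; -0.3259 1.2219 0.7078; -0.4223 0.7078 2.6105]  S=[0.9297]  K=[0.4804; -0.1969; -0.0103]  nu=[-0.1506]  x^+=[2.4218, -1.8625, -5.8434]  P^+=[0.3052 -0.2380 -0.4178; -0.2380 1.1858 0.7059; -0.4178 0.7059 2.6104]
step 4: x^-=[2.9531, -2.1685, -7.3091]  P^-=[0.5836 -0.4231 -0.8255; -0.4231 1.3234 1.1525; -0.8255 1.1525 4.4184]  S=[0.9116]  K=[0.4905; -0.2310; -0.1406]  nu=[-0.3516]  x^+=[2.7806, -2.0873, -7.2597]  P^+=[0.3643 -0.3199 -0.7627; -0.3199 1.2748 1.1229; -0.7627 1.1229 4.4004]
step 5: x^-=[3.4180, -2.4808, -9.0649]  P^-=[0.7134 -0.5584 -1.4504; -0.5584 1.4527 1.7702; -1.4504 1.7702 7.2648]  S=[0.9155]  K=[0.5233; -0.2724; -0.3360]  nu=[0.3162]  x^+=[3.5834, -2.5669, -9.1711]  P^+=[0.4627 -0.4280 -1.2894; -0.4280 1.3848 1.6864; -1.2894 1.6864 7.1615]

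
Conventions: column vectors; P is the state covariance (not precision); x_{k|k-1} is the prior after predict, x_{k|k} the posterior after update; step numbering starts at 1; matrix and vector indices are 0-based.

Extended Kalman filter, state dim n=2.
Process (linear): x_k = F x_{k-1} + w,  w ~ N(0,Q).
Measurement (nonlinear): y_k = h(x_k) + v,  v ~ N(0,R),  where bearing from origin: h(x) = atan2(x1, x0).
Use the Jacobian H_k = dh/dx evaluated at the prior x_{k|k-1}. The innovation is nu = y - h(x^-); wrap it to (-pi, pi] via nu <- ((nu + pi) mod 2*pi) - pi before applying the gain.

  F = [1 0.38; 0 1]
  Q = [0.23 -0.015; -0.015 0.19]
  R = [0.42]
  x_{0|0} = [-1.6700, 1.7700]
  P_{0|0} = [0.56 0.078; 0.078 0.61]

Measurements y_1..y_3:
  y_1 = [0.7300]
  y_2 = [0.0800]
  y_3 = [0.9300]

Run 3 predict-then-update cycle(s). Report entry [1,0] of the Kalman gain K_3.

step 1: x^-=[-0.9974, 1.7700]  P^-=[0.9374 0.2948; 0.2948 0.8000]  H_jac=[-0.4288 -0.2416]  S=[0.7002]  K=[-0.6758; -0.4566]  nu=[-1.3539]  x^+=[-0.0824, 2.3883]  P^+=[0.6176 0.0787; 0.0787 0.6540]
step 2: x^-=[0.8252, 2.3883]  P^-=[1.0018 0.3122; 0.3122 0.8440]  H_jac=[-0.3741 0.1292]  S=[0.5441]  K=[-0.6146; -0.0142]  nu=[-1.1581]  x^+=[1.5370, 2.4047]  P^+=[0.7963 0.3075; 0.3075 0.8439]
step 3: x^-=[2.4507, 2.4047]  P^-=[1.3819 0.6132; 0.6132 1.0339]  H_jac=[-0.2040 0.2079]  S=[0.4702]  K=[-0.3284; 0.1911]  nu=[0.1541]  x^+=[2.4001, 2.4341]  P^+=[1.3312 0.6427; 0.6427 1.0167]

K[1,0] = 0.1911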